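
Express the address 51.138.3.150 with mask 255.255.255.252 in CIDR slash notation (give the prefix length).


Binary: 11111111.11111111.11111111.11111100
Count leading 1s
Prefix: /30


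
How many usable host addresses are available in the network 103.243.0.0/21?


Host bits = 32 - 21 = 11
Total addresses = 2^11 = 2048
Usable = total - 2 (network and broadcast)
Usable hosts: 2046


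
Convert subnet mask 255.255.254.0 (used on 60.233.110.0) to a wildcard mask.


Subnet mask: 255.255.254.0
Wildcard = 255.255.255.255 - subnet mask
255 - 255 = 0
255 - 255 = 0
255 - 254 = 1
255 - 0 = 255
Wildcard: 0.0.1.255


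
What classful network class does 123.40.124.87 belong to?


First octet: 123
Binary: 01111011
0xxxxxxx -> Class A (1-126)
Class A, default mask 255.0.0.0 (/8)


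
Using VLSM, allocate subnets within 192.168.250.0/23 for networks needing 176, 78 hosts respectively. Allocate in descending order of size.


176 hosts -> /24 (254 usable): 192.168.250.0/24
78 hosts -> /25 (126 usable): 192.168.251.0/25
Allocation: 192.168.250.0/24 (176 hosts, 254 usable); 192.168.251.0/25 (78 hosts, 126 usable)


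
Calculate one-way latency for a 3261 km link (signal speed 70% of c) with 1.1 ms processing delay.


Speed = 0.7 * 3e5 km/s = 210000 km/s
Propagation delay = 3261 / 210000 = 0.0155 s = 15.5286 ms
Processing delay = 1.1 ms
Total one-way latency = 16.6286 ms


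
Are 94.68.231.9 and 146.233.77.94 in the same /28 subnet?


Mask: 255.255.255.240
94.68.231.9 AND mask = 94.68.231.0
146.233.77.94 AND mask = 146.233.77.80
No, different subnets (94.68.231.0 vs 146.233.77.80)


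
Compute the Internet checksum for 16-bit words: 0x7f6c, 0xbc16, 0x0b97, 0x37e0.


Sum all words (with carry folding):
+ 0x7f6c = 0x7f6c
+ 0xbc16 = 0x3b83
+ 0x0b97 = 0x471a
+ 0x37e0 = 0x7efa
One's complement: ~0x7efa
Checksum = 0x8105


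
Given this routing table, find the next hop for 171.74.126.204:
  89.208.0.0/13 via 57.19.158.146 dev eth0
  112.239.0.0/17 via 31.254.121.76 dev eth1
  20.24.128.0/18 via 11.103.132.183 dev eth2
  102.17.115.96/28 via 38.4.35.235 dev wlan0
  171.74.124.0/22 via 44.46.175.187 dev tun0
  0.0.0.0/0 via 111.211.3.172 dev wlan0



Longest prefix match for 171.74.126.204:
  /13 89.208.0.0: no
  /17 112.239.0.0: no
  /18 20.24.128.0: no
  /28 102.17.115.96: no
  /22 171.74.124.0: MATCH
  /0 0.0.0.0: MATCH
Selected: next-hop 44.46.175.187 via tun0 (matched /22)


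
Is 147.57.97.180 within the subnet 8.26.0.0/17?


Subnet network: 8.26.0.0
Test IP AND mask: 147.57.0.0
No, 147.57.97.180 is not in 8.26.0.0/17


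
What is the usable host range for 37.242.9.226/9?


Network: 37.128.0.0
Broadcast: 37.255.255.255
First usable = network + 1
Last usable = broadcast - 1
Range: 37.128.0.1 to 37.255.255.254


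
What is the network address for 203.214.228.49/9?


IP:   11001011.11010110.11100100.00110001
Mask: 11111111.10000000.00000000.00000000
AND operation:
Net:  11001011.10000000.00000000.00000000
Network: 203.128.0.0/9


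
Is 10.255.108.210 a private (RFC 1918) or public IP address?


RFC 1918 private ranges:
  10.0.0.0/8 (10.0.0.0 - 10.255.255.255)
  172.16.0.0/12 (172.16.0.0 - 172.31.255.255)
  192.168.0.0/16 (192.168.0.0 - 192.168.255.255)
Private (in 10.0.0.0/8)


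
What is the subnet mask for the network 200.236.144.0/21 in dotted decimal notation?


/21 means 21 network bits, 11 host bits
Binary: 11111111111111111111100000000000
Mask: 255.255.248.0


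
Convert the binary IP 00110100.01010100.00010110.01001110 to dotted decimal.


00110100 = 52
01010100 = 84
00010110 = 22
01001110 = 78
IP: 52.84.22.78


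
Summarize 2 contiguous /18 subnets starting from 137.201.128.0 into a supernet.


Original prefix: /18
Number of subnets: 2 = 2^1
New prefix = 18 - 1 = 17
Supernet: 137.201.128.0/17


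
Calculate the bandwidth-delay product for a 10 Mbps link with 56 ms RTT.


BDP = bandwidth * RTT
= 10 Mbps * 56 ms
= 10 * 1e6 * 56 / 1000 bits
= 560000 bits
= 70000 bytes
= 68.3594 KB
BDP = 560000 bits (70000 bytes)


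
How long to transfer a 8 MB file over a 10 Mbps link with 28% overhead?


Effective throughput = 10 * (1 - 28/100) = 7.2 Mbps
File size in Mb = 8 * 8 = 64 Mb
Time = 64 / 7.2
Time = 8.8889 seconds


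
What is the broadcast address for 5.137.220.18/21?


Network: 5.137.216.0/21
Host bits = 11
Set all host bits to 1:
Broadcast: 5.137.223.255


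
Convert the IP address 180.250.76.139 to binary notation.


180 = 10110100
250 = 11111010
76 = 01001100
139 = 10001011
Binary: 10110100.11111010.01001100.10001011


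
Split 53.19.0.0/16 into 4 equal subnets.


New prefix = 16 + 2 = 18
Each subnet has 16384 addresses
  53.19.0.0/18
  53.19.64.0/18
  53.19.128.0/18
  53.19.192.0/18
Subnets: 53.19.0.0/18, 53.19.64.0/18, 53.19.128.0/18, 53.19.192.0/18


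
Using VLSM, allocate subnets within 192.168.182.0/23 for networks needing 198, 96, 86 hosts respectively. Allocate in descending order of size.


198 hosts -> /24 (254 usable): 192.168.182.0/24
96 hosts -> /25 (126 usable): 192.168.183.0/25
86 hosts -> /25 (126 usable): 192.168.183.128/25
Allocation: 192.168.182.0/24 (198 hosts, 254 usable); 192.168.183.0/25 (96 hosts, 126 usable); 192.168.183.128/25 (86 hosts, 126 usable)


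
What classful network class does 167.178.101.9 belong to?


First octet: 167
Binary: 10100111
10xxxxxx -> Class B (128-191)
Class B, default mask 255.255.0.0 (/16)


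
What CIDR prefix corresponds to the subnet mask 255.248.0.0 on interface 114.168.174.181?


Binary: 11111111.11111000.00000000.00000000
Count leading 1s
Prefix: /13


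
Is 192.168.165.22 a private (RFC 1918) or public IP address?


RFC 1918 private ranges:
  10.0.0.0/8 (10.0.0.0 - 10.255.255.255)
  172.16.0.0/12 (172.16.0.0 - 172.31.255.255)
  192.168.0.0/16 (192.168.0.0 - 192.168.255.255)
Private (in 192.168.0.0/16)


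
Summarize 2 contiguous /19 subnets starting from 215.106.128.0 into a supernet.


Original prefix: /19
Number of subnets: 2 = 2^1
New prefix = 19 - 1 = 18
Supernet: 215.106.128.0/18


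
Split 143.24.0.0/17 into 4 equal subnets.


New prefix = 17 + 2 = 19
Each subnet has 8192 addresses
  143.24.0.0/19
  143.24.32.0/19
  143.24.64.0/19
  143.24.96.0/19
Subnets: 143.24.0.0/19, 143.24.32.0/19, 143.24.64.0/19, 143.24.96.0/19


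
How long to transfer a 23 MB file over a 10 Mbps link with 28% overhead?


Effective throughput = 10 * (1 - 28/100) = 7.2 Mbps
File size in Mb = 23 * 8 = 184 Mb
Time = 184 / 7.2
Time = 25.5556 seconds


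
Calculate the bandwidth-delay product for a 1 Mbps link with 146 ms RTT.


BDP = bandwidth * RTT
= 1 Mbps * 146 ms
= 1 * 1e6 * 146 / 1000 bits
= 146000 bits
= 18250 bytes
= 17.8223 KB
BDP = 146000 bits (18250 bytes)


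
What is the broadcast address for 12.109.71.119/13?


Network: 12.104.0.0/13
Host bits = 19
Set all host bits to 1:
Broadcast: 12.111.255.255


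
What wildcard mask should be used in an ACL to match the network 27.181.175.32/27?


Subnet mask: 255.255.255.224
Wildcard = 255.255.255.255 - subnet mask
255 - 255 = 0
255 - 255 = 0
255 - 255 = 0
255 - 224 = 31
Wildcard: 0.0.0.31


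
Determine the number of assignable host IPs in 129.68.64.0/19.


Host bits = 32 - 19 = 13
Total addresses = 2^13 = 8192
Usable = total - 2 (network and broadcast)
Usable hosts: 8190


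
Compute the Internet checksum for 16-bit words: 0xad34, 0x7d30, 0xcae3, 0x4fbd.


Sum all words (with carry folding):
+ 0xad34 = 0xad34
+ 0x7d30 = 0x2a65
+ 0xcae3 = 0xf548
+ 0x4fbd = 0x4506
One's complement: ~0x4506
Checksum = 0xbaf9


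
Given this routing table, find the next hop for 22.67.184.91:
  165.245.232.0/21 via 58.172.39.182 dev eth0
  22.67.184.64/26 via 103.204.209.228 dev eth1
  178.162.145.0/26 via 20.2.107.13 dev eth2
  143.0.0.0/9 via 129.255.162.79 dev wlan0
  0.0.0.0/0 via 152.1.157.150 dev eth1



Longest prefix match for 22.67.184.91:
  /21 165.245.232.0: no
  /26 22.67.184.64: MATCH
  /26 178.162.145.0: no
  /9 143.0.0.0: no
  /0 0.0.0.0: MATCH
Selected: next-hop 103.204.209.228 via eth1 (matched /26)


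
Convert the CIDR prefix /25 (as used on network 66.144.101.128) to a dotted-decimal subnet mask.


/25 means 25 network bits, 7 host bits
Binary: 11111111111111111111111110000000
Mask: 255.255.255.128


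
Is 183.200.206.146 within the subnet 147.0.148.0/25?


Subnet network: 147.0.148.0
Test IP AND mask: 183.200.206.128
No, 183.200.206.146 is not in 147.0.148.0/25


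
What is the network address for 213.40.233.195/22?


IP:   11010101.00101000.11101001.11000011
Mask: 11111111.11111111.11111100.00000000
AND operation:
Net:  11010101.00101000.11101000.00000000
Network: 213.40.232.0/22


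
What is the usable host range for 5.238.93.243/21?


Network: 5.238.88.0
Broadcast: 5.238.95.255
First usable = network + 1
Last usable = broadcast - 1
Range: 5.238.88.1 to 5.238.95.254


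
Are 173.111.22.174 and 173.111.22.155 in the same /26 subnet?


Mask: 255.255.255.192
173.111.22.174 AND mask = 173.111.22.128
173.111.22.155 AND mask = 173.111.22.128
Yes, same subnet (173.111.22.128)


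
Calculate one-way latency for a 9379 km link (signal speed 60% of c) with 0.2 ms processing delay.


Speed = 0.6 * 3e5 km/s = 180000 km/s
Propagation delay = 9379 / 180000 = 0.0521 s = 52.1056 ms
Processing delay = 0.2 ms
Total one-way latency = 52.3056 ms


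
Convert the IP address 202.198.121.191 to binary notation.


202 = 11001010
198 = 11000110
121 = 01111001
191 = 10111111
Binary: 11001010.11000110.01111001.10111111


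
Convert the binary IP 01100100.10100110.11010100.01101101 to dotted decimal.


01100100 = 100
10100110 = 166
11010100 = 212
01101101 = 109
IP: 100.166.212.109


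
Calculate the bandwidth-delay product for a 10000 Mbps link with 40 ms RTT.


BDP = bandwidth * RTT
= 10000 Mbps * 40 ms
= 10000 * 1e6 * 40 / 1000 bits
= 400000000 bits
= 50000000 bytes
= 48828.125 KB
BDP = 400000000 bits (50000000 bytes)


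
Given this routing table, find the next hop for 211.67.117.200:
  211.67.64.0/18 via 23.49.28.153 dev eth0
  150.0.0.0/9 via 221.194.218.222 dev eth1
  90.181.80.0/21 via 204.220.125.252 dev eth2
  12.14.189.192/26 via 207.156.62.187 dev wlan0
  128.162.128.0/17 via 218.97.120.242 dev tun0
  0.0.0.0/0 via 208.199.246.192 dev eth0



Longest prefix match for 211.67.117.200:
  /18 211.67.64.0: MATCH
  /9 150.0.0.0: no
  /21 90.181.80.0: no
  /26 12.14.189.192: no
  /17 128.162.128.0: no
  /0 0.0.0.0: MATCH
Selected: next-hop 23.49.28.153 via eth0 (matched /18)


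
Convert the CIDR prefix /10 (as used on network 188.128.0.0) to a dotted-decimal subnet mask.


/10 means 10 network bits, 22 host bits
Binary: 11111111110000000000000000000000
Mask: 255.192.0.0


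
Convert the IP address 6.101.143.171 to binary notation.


6 = 00000110
101 = 01100101
143 = 10001111
171 = 10101011
Binary: 00000110.01100101.10001111.10101011


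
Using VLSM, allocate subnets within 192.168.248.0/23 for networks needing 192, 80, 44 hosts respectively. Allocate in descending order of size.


192 hosts -> /24 (254 usable): 192.168.248.0/24
80 hosts -> /25 (126 usable): 192.168.249.0/25
44 hosts -> /26 (62 usable): 192.168.249.128/26
Allocation: 192.168.248.0/24 (192 hosts, 254 usable); 192.168.249.0/25 (80 hosts, 126 usable); 192.168.249.128/26 (44 hosts, 62 usable)


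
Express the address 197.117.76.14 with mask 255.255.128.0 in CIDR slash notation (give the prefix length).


Binary: 11111111.11111111.10000000.00000000
Count leading 1s
Prefix: /17


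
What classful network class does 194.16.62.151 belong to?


First octet: 194
Binary: 11000010
110xxxxx -> Class C (192-223)
Class C, default mask 255.255.255.0 (/24)


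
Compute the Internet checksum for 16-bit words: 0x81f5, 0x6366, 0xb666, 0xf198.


Sum all words (with carry folding):
+ 0x81f5 = 0x81f5
+ 0x6366 = 0xe55b
+ 0xb666 = 0x9bc2
+ 0xf198 = 0x8d5b
One's complement: ~0x8d5b
Checksum = 0x72a4


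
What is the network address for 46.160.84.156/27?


IP:   00101110.10100000.01010100.10011100
Mask: 11111111.11111111.11111111.11100000
AND operation:
Net:  00101110.10100000.01010100.10000000
Network: 46.160.84.128/27


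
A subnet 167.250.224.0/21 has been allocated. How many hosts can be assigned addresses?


Host bits = 32 - 21 = 11
Total addresses = 2^11 = 2048
Usable = total - 2 (network and broadcast)
Usable hosts: 2046


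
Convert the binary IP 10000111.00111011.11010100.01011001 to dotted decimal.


10000111 = 135
00111011 = 59
11010100 = 212
01011001 = 89
IP: 135.59.212.89


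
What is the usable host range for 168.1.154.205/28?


Network: 168.1.154.192
Broadcast: 168.1.154.207
First usable = network + 1
Last usable = broadcast - 1
Range: 168.1.154.193 to 168.1.154.206


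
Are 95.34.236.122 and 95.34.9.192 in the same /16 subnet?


Mask: 255.255.0.0
95.34.236.122 AND mask = 95.34.0.0
95.34.9.192 AND mask = 95.34.0.0
Yes, same subnet (95.34.0.0)


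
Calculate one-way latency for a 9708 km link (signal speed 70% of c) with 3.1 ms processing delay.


Speed = 0.7 * 3e5 km/s = 210000 km/s
Propagation delay = 9708 / 210000 = 0.0462 s = 46.2286 ms
Processing delay = 3.1 ms
Total one-way latency = 49.3286 ms


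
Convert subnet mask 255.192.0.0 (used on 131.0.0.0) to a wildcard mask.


Subnet mask: 255.192.0.0
Wildcard = 255.255.255.255 - subnet mask
255 - 255 = 0
255 - 192 = 63
255 - 0 = 255
255 - 0 = 255
Wildcard: 0.63.255.255


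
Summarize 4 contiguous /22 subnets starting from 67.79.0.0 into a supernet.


Original prefix: /22
Number of subnets: 4 = 2^2
New prefix = 22 - 2 = 20
Supernet: 67.79.0.0/20


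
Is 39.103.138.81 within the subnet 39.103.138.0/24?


Subnet network: 39.103.138.0
Test IP AND mask: 39.103.138.0
Yes, 39.103.138.81 is in 39.103.138.0/24


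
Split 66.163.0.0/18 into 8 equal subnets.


New prefix = 18 + 3 = 21
Each subnet has 2048 addresses
  66.163.0.0/21
  66.163.8.0/21
  66.163.16.0/21
  66.163.24.0/21
  66.163.32.0/21
  66.163.40.0/21
  66.163.48.0/21
  66.163.56.0/21
Subnets: 66.163.0.0/21, 66.163.8.0/21, 66.163.16.0/21, 66.163.24.0/21, 66.163.32.0/21, 66.163.40.0/21, 66.163.48.0/21, 66.163.56.0/21


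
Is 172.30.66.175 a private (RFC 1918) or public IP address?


RFC 1918 private ranges:
  10.0.0.0/8 (10.0.0.0 - 10.255.255.255)
  172.16.0.0/12 (172.16.0.0 - 172.31.255.255)
  192.168.0.0/16 (192.168.0.0 - 192.168.255.255)
Private (in 172.16.0.0/12)


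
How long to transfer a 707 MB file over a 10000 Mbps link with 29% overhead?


Effective throughput = 10000 * (1 - 29/100) = 7100 Mbps
File size in Mb = 707 * 8 = 5656 Mb
Time = 5656 / 7100
Time = 0.7966 seconds


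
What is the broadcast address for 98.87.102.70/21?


Network: 98.87.96.0/21
Host bits = 11
Set all host bits to 1:
Broadcast: 98.87.103.255


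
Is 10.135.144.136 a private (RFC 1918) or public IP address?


RFC 1918 private ranges:
  10.0.0.0/8 (10.0.0.0 - 10.255.255.255)
  172.16.0.0/12 (172.16.0.0 - 172.31.255.255)
  192.168.0.0/16 (192.168.0.0 - 192.168.255.255)
Private (in 10.0.0.0/8)


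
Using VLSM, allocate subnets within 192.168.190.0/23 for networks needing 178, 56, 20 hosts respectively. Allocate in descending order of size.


178 hosts -> /24 (254 usable): 192.168.190.0/24
56 hosts -> /26 (62 usable): 192.168.191.0/26
20 hosts -> /27 (30 usable): 192.168.191.64/27
Allocation: 192.168.190.0/24 (178 hosts, 254 usable); 192.168.191.0/26 (56 hosts, 62 usable); 192.168.191.64/27 (20 hosts, 30 usable)


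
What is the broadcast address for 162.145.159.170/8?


Network: 162.0.0.0/8
Host bits = 24
Set all host bits to 1:
Broadcast: 162.255.255.255


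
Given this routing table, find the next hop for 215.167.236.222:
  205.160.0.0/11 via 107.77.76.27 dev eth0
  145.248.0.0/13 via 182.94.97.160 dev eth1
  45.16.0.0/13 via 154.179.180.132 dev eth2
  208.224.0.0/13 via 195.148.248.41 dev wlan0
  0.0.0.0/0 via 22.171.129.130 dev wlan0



Longest prefix match for 215.167.236.222:
  /11 205.160.0.0: no
  /13 145.248.0.0: no
  /13 45.16.0.0: no
  /13 208.224.0.0: no
  /0 0.0.0.0: MATCH
Selected: next-hop 22.171.129.130 via wlan0 (matched /0)


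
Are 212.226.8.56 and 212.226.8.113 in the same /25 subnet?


Mask: 255.255.255.128
212.226.8.56 AND mask = 212.226.8.0
212.226.8.113 AND mask = 212.226.8.0
Yes, same subnet (212.226.8.0)


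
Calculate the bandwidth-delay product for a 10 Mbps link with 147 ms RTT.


BDP = bandwidth * RTT
= 10 Mbps * 147 ms
= 10 * 1e6 * 147 / 1000 bits
= 1470000 bits
= 183750 bytes
= 179.4434 KB
BDP = 1470000 bits (183750 bytes)


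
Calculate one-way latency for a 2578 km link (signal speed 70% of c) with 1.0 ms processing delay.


Speed = 0.7 * 3e5 km/s = 210000 km/s
Propagation delay = 2578 / 210000 = 0.0123 s = 12.2762 ms
Processing delay = 1.0 ms
Total one-way latency = 13.2762 ms


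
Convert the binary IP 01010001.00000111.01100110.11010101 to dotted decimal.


01010001 = 81
00000111 = 7
01100110 = 102
11010101 = 213
IP: 81.7.102.213


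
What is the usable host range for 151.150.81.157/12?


Network: 151.144.0.0
Broadcast: 151.159.255.255
First usable = network + 1
Last usable = broadcast - 1
Range: 151.144.0.1 to 151.159.255.254


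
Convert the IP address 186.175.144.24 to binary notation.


186 = 10111010
175 = 10101111
144 = 10010000
24 = 00011000
Binary: 10111010.10101111.10010000.00011000


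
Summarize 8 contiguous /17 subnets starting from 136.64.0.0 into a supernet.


Original prefix: /17
Number of subnets: 8 = 2^3
New prefix = 17 - 3 = 14
Supernet: 136.64.0.0/14


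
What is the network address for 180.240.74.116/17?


IP:   10110100.11110000.01001010.01110100
Mask: 11111111.11111111.10000000.00000000
AND operation:
Net:  10110100.11110000.00000000.00000000
Network: 180.240.0.0/17


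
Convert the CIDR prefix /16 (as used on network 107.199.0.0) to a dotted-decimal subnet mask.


/16 means 16 network bits, 16 host bits
Binary: 11111111111111110000000000000000
Mask: 255.255.0.0


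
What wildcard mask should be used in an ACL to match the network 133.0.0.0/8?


Subnet mask: 255.0.0.0
Wildcard = 255.255.255.255 - subnet mask
255 - 255 = 0
255 - 0 = 255
255 - 0 = 255
255 - 0 = 255
Wildcard: 0.255.255.255


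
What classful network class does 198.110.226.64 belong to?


First octet: 198
Binary: 11000110
110xxxxx -> Class C (192-223)
Class C, default mask 255.255.255.0 (/24)


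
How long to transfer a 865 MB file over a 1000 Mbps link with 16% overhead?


Effective throughput = 1000 * (1 - 16/100) = 840 Mbps
File size in Mb = 865 * 8 = 6920 Mb
Time = 6920 / 840
Time = 8.2381 seconds


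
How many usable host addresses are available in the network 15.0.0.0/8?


Host bits = 32 - 8 = 24
Total addresses = 2^24 = 16777216
Usable = total - 2 (network and broadcast)
Usable hosts: 16777214


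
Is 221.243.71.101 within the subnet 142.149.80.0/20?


Subnet network: 142.149.80.0
Test IP AND mask: 221.243.64.0
No, 221.243.71.101 is not in 142.149.80.0/20


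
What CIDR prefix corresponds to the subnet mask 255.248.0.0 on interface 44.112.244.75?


Binary: 11111111.11111000.00000000.00000000
Count leading 1s
Prefix: /13


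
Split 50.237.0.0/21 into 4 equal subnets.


New prefix = 21 + 2 = 23
Each subnet has 512 addresses
  50.237.0.0/23
  50.237.2.0/23
  50.237.4.0/23
  50.237.6.0/23
Subnets: 50.237.0.0/23, 50.237.2.0/23, 50.237.4.0/23, 50.237.6.0/23


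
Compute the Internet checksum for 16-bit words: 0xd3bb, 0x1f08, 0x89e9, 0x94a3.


Sum all words (with carry folding):
+ 0xd3bb = 0xd3bb
+ 0x1f08 = 0xf2c3
+ 0x89e9 = 0x7cad
+ 0x94a3 = 0x1151
One's complement: ~0x1151
Checksum = 0xeeae


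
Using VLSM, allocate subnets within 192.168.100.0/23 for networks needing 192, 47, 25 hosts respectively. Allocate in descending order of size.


192 hosts -> /24 (254 usable): 192.168.100.0/24
47 hosts -> /26 (62 usable): 192.168.101.0/26
25 hosts -> /27 (30 usable): 192.168.101.64/27
Allocation: 192.168.100.0/24 (192 hosts, 254 usable); 192.168.101.0/26 (47 hosts, 62 usable); 192.168.101.64/27 (25 hosts, 30 usable)


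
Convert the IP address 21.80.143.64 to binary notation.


21 = 00010101
80 = 01010000
143 = 10001111
64 = 01000000
Binary: 00010101.01010000.10001111.01000000


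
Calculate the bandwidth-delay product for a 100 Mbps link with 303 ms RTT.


BDP = bandwidth * RTT
= 100 Mbps * 303 ms
= 100 * 1e6 * 303 / 1000 bits
= 30300000 bits
= 3787500 bytes
= 3698.7305 KB
BDP = 30300000 bits (3787500 bytes)


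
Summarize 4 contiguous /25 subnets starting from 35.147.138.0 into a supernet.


Original prefix: /25
Number of subnets: 4 = 2^2
New prefix = 25 - 2 = 23
Supernet: 35.147.138.0/23


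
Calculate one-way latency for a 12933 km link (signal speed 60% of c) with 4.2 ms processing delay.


Speed = 0.6 * 3e5 km/s = 180000 km/s
Propagation delay = 12933 / 180000 = 0.0718 s = 71.85 ms
Processing delay = 4.2 ms
Total one-way latency = 76.05 ms


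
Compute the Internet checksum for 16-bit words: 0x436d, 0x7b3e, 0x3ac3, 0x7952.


Sum all words (with carry folding):
+ 0x436d = 0x436d
+ 0x7b3e = 0xbeab
+ 0x3ac3 = 0xf96e
+ 0x7952 = 0x72c1
One's complement: ~0x72c1
Checksum = 0x8d3e


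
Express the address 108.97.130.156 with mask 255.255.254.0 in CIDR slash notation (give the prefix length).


Binary: 11111111.11111111.11111110.00000000
Count leading 1s
Prefix: /23


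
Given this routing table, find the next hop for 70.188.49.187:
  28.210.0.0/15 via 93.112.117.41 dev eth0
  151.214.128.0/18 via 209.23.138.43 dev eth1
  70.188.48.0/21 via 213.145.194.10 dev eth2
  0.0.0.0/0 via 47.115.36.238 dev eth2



Longest prefix match for 70.188.49.187:
  /15 28.210.0.0: no
  /18 151.214.128.0: no
  /21 70.188.48.0: MATCH
  /0 0.0.0.0: MATCH
Selected: next-hop 213.145.194.10 via eth2 (matched /21)


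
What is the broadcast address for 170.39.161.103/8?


Network: 170.0.0.0/8
Host bits = 24
Set all host bits to 1:
Broadcast: 170.255.255.255


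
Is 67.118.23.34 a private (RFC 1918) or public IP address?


RFC 1918 private ranges:
  10.0.0.0/8 (10.0.0.0 - 10.255.255.255)
  172.16.0.0/12 (172.16.0.0 - 172.31.255.255)
  192.168.0.0/16 (192.168.0.0 - 192.168.255.255)
Public (not in any RFC 1918 range)


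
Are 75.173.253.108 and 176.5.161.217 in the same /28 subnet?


Mask: 255.255.255.240
75.173.253.108 AND mask = 75.173.253.96
176.5.161.217 AND mask = 176.5.161.208
No, different subnets (75.173.253.96 vs 176.5.161.208)


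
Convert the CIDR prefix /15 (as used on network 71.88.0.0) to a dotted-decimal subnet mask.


/15 means 15 network bits, 17 host bits
Binary: 11111111111111100000000000000000
Mask: 255.254.0.0


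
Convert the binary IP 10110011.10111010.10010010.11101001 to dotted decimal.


10110011 = 179
10111010 = 186
10010010 = 146
11101001 = 233
IP: 179.186.146.233


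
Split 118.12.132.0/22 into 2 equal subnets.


New prefix = 22 + 1 = 23
Each subnet has 512 addresses
  118.12.132.0/23
  118.12.134.0/23
Subnets: 118.12.132.0/23, 118.12.134.0/23


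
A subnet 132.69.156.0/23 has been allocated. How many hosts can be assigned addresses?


Host bits = 32 - 23 = 9
Total addresses = 2^9 = 512
Usable = total - 2 (network and broadcast)
Usable hosts: 510


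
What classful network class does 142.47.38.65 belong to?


First octet: 142
Binary: 10001110
10xxxxxx -> Class B (128-191)
Class B, default mask 255.255.0.0 (/16)


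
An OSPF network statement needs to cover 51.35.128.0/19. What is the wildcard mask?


Subnet mask: 255.255.224.0
Wildcard = 255.255.255.255 - subnet mask
255 - 255 = 0
255 - 255 = 0
255 - 224 = 31
255 - 0 = 255
Wildcard: 0.0.31.255


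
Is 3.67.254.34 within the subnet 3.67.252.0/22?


Subnet network: 3.67.252.0
Test IP AND mask: 3.67.252.0
Yes, 3.67.254.34 is in 3.67.252.0/22


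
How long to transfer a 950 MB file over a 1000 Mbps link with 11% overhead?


Effective throughput = 1000 * (1 - 11/100) = 890 Mbps
File size in Mb = 950 * 8 = 7600 Mb
Time = 7600 / 890
Time = 8.5393 seconds


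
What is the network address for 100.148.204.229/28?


IP:   01100100.10010100.11001100.11100101
Mask: 11111111.11111111.11111111.11110000
AND operation:
Net:  01100100.10010100.11001100.11100000
Network: 100.148.204.224/28


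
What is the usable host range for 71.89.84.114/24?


Network: 71.89.84.0
Broadcast: 71.89.84.255
First usable = network + 1
Last usable = broadcast - 1
Range: 71.89.84.1 to 71.89.84.254


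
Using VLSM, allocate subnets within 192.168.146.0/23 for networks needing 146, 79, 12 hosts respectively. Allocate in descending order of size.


146 hosts -> /24 (254 usable): 192.168.146.0/24
79 hosts -> /25 (126 usable): 192.168.147.0/25
12 hosts -> /28 (14 usable): 192.168.147.128/28
Allocation: 192.168.146.0/24 (146 hosts, 254 usable); 192.168.147.0/25 (79 hosts, 126 usable); 192.168.147.128/28 (12 hosts, 14 usable)


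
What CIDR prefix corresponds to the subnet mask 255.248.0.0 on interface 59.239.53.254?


Binary: 11111111.11111000.00000000.00000000
Count leading 1s
Prefix: /13


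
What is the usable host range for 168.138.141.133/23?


Network: 168.138.140.0
Broadcast: 168.138.141.255
First usable = network + 1
Last usable = broadcast - 1
Range: 168.138.140.1 to 168.138.141.254


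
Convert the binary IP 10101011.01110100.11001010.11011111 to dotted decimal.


10101011 = 171
01110100 = 116
11001010 = 202
11011111 = 223
IP: 171.116.202.223


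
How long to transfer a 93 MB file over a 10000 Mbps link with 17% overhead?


Effective throughput = 10000 * (1 - 17/100) = 8300 Mbps
File size in Mb = 93 * 8 = 744 Mb
Time = 744 / 8300
Time = 0.0896 seconds


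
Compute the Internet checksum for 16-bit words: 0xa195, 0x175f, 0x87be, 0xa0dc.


Sum all words (with carry folding):
+ 0xa195 = 0xa195
+ 0x175f = 0xb8f4
+ 0x87be = 0x40b3
+ 0xa0dc = 0xe18f
One's complement: ~0xe18f
Checksum = 0x1e70


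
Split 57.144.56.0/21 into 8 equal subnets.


New prefix = 21 + 3 = 24
Each subnet has 256 addresses
  57.144.56.0/24
  57.144.57.0/24
  57.144.58.0/24
  57.144.59.0/24
  57.144.60.0/24
  57.144.61.0/24
  57.144.62.0/24
  57.144.63.0/24
Subnets: 57.144.56.0/24, 57.144.57.0/24, 57.144.58.0/24, 57.144.59.0/24, 57.144.60.0/24, 57.144.61.0/24, 57.144.62.0/24, 57.144.63.0/24


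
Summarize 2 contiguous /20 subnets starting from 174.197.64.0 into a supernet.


Original prefix: /20
Number of subnets: 2 = 2^1
New prefix = 20 - 1 = 19
Supernet: 174.197.64.0/19


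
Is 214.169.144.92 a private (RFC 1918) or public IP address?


RFC 1918 private ranges:
  10.0.0.0/8 (10.0.0.0 - 10.255.255.255)
  172.16.0.0/12 (172.16.0.0 - 172.31.255.255)
  192.168.0.0/16 (192.168.0.0 - 192.168.255.255)
Public (not in any RFC 1918 range)


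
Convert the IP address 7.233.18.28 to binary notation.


7 = 00000111
233 = 11101001
18 = 00010010
28 = 00011100
Binary: 00000111.11101001.00010010.00011100


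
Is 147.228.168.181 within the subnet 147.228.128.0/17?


Subnet network: 147.228.128.0
Test IP AND mask: 147.228.128.0
Yes, 147.228.168.181 is in 147.228.128.0/17


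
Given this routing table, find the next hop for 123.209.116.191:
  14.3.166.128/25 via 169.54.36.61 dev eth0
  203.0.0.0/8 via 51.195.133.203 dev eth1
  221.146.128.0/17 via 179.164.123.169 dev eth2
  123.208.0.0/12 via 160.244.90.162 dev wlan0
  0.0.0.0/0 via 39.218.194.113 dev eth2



Longest prefix match for 123.209.116.191:
  /25 14.3.166.128: no
  /8 203.0.0.0: no
  /17 221.146.128.0: no
  /12 123.208.0.0: MATCH
  /0 0.0.0.0: MATCH
Selected: next-hop 160.244.90.162 via wlan0 (matched /12)


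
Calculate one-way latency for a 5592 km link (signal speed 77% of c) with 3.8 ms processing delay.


Speed = 0.77 * 3e5 km/s = 231000 km/s
Propagation delay = 5592 / 231000 = 0.0242 s = 24.2078 ms
Processing delay = 3.8 ms
Total one-way latency = 28.0078 ms


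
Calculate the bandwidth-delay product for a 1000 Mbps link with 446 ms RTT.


BDP = bandwidth * RTT
= 1000 Mbps * 446 ms
= 1000 * 1e6 * 446 / 1000 bits
= 446000000 bits
= 55750000 bytes
= 54443.3594 KB
BDP = 446000000 bits (55750000 bytes)


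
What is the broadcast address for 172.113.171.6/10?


Network: 172.64.0.0/10
Host bits = 22
Set all host bits to 1:
Broadcast: 172.127.255.255


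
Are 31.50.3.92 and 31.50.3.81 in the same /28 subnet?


Mask: 255.255.255.240
31.50.3.92 AND mask = 31.50.3.80
31.50.3.81 AND mask = 31.50.3.80
Yes, same subnet (31.50.3.80)


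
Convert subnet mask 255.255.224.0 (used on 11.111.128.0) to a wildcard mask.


Subnet mask: 255.255.224.0
Wildcard = 255.255.255.255 - subnet mask
255 - 255 = 0
255 - 255 = 0
255 - 224 = 31
255 - 0 = 255
Wildcard: 0.0.31.255


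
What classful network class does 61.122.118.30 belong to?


First octet: 61
Binary: 00111101
0xxxxxxx -> Class A (1-126)
Class A, default mask 255.0.0.0 (/8)


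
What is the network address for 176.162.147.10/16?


IP:   10110000.10100010.10010011.00001010
Mask: 11111111.11111111.00000000.00000000
AND operation:
Net:  10110000.10100010.00000000.00000000
Network: 176.162.0.0/16


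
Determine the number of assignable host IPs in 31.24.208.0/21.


Host bits = 32 - 21 = 11
Total addresses = 2^11 = 2048
Usable = total - 2 (network and broadcast)
Usable hosts: 2046


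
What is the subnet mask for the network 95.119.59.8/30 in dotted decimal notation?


/30 means 30 network bits, 2 host bits
Binary: 11111111111111111111111111111100
Mask: 255.255.255.252


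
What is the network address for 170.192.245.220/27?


IP:   10101010.11000000.11110101.11011100
Mask: 11111111.11111111.11111111.11100000
AND operation:
Net:  10101010.11000000.11110101.11000000
Network: 170.192.245.192/27


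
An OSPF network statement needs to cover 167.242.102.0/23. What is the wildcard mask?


Subnet mask: 255.255.254.0
Wildcard = 255.255.255.255 - subnet mask
255 - 255 = 0
255 - 255 = 0
255 - 254 = 1
255 - 0 = 255
Wildcard: 0.0.1.255


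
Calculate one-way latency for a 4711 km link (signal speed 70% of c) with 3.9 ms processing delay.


Speed = 0.7 * 3e5 km/s = 210000 km/s
Propagation delay = 4711 / 210000 = 0.0224 s = 22.4333 ms
Processing delay = 3.9 ms
Total one-way latency = 26.3333 ms


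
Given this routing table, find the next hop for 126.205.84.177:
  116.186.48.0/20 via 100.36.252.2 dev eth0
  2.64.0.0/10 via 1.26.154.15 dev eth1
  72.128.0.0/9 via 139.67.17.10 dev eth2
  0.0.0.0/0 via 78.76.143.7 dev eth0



Longest prefix match for 126.205.84.177:
  /20 116.186.48.0: no
  /10 2.64.0.0: no
  /9 72.128.0.0: no
  /0 0.0.0.0: MATCH
Selected: next-hop 78.76.143.7 via eth0 (matched /0)


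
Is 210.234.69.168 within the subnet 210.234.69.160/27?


Subnet network: 210.234.69.160
Test IP AND mask: 210.234.69.160
Yes, 210.234.69.168 is in 210.234.69.160/27


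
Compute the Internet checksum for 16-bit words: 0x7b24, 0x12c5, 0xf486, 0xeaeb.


Sum all words (with carry folding):
+ 0x7b24 = 0x7b24
+ 0x12c5 = 0x8de9
+ 0xf486 = 0x8270
+ 0xeaeb = 0x6d5c
One's complement: ~0x6d5c
Checksum = 0x92a3


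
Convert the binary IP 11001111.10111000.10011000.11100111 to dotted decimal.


11001111 = 207
10111000 = 184
10011000 = 152
11100111 = 231
IP: 207.184.152.231


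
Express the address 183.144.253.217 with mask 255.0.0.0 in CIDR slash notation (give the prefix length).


Binary: 11111111.00000000.00000000.00000000
Count leading 1s
Prefix: /8


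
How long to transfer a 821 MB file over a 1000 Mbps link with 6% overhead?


Effective throughput = 1000 * (1 - 6/100) = 940 Mbps
File size in Mb = 821 * 8 = 6568 Mb
Time = 6568 / 940
Time = 6.9872 seconds


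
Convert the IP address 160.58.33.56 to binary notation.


160 = 10100000
58 = 00111010
33 = 00100001
56 = 00111000
Binary: 10100000.00111010.00100001.00111000


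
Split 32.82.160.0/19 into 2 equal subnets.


New prefix = 19 + 1 = 20
Each subnet has 4096 addresses
  32.82.160.0/20
  32.82.176.0/20
Subnets: 32.82.160.0/20, 32.82.176.0/20


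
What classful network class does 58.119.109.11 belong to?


First octet: 58
Binary: 00111010
0xxxxxxx -> Class A (1-126)
Class A, default mask 255.0.0.0 (/8)


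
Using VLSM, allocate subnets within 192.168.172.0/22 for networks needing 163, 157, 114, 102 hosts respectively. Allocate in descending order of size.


163 hosts -> /24 (254 usable): 192.168.172.0/24
157 hosts -> /24 (254 usable): 192.168.173.0/24
114 hosts -> /25 (126 usable): 192.168.174.0/25
102 hosts -> /25 (126 usable): 192.168.174.128/25
Allocation: 192.168.172.0/24 (163 hosts, 254 usable); 192.168.173.0/24 (157 hosts, 254 usable); 192.168.174.0/25 (114 hosts, 126 usable); 192.168.174.128/25 (102 hosts, 126 usable)


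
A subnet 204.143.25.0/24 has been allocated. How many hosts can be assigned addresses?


Host bits = 32 - 24 = 8
Total addresses = 2^8 = 256
Usable = total - 2 (network and broadcast)
Usable hosts: 254


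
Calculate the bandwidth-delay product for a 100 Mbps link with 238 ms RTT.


BDP = bandwidth * RTT
= 100 Mbps * 238 ms
= 100 * 1e6 * 238 / 1000 bits
= 23800000 bits
= 2975000 bytes
= 2905.2734 KB
BDP = 23800000 bits (2975000 bytes)


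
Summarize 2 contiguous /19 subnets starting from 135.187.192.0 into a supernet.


Original prefix: /19
Number of subnets: 2 = 2^1
New prefix = 19 - 1 = 18
Supernet: 135.187.192.0/18


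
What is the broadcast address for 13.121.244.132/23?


Network: 13.121.244.0/23
Host bits = 9
Set all host bits to 1:
Broadcast: 13.121.245.255


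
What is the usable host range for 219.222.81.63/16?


Network: 219.222.0.0
Broadcast: 219.222.255.255
First usable = network + 1
Last usable = broadcast - 1
Range: 219.222.0.1 to 219.222.255.254


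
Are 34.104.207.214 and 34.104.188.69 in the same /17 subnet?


Mask: 255.255.128.0
34.104.207.214 AND mask = 34.104.128.0
34.104.188.69 AND mask = 34.104.128.0
Yes, same subnet (34.104.128.0)


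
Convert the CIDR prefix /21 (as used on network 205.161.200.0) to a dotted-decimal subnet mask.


/21 means 21 network bits, 11 host bits
Binary: 11111111111111111111100000000000
Mask: 255.255.248.0


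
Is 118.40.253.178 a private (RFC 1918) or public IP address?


RFC 1918 private ranges:
  10.0.0.0/8 (10.0.0.0 - 10.255.255.255)
  172.16.0.0/12 (172.16.0.0 - 172.31.255.255)
  192.168.0.0/16 (192.168.0.0 - 192.168.255.255)
Public (not in any RFC 1918 range)


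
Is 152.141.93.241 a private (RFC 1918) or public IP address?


RFC 1918 private ranges:
  10.0.0.0/8 (10.0.0.0 - 10.255.255.255)
  172.16.0.0/12 (172.16.0.0 - 172.31.255.255)
  192.168.0.0/16 (192.168.0.0 - 192.168.255.255)
Public (not in any RFC 1918 range)


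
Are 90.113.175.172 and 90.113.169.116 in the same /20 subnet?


Mask: 255.255.240.0
90.113.175.172 AND mask = 90.113.160.0
90.113.169.116 AND mask = 90.113.160.0
Yes, same subnet (90.113.160.0)


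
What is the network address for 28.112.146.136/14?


IP:   00011100.01110000.10010010.10001000
Mask: 11111111.11111100.00000000.00000000
AND operation:
Net:  00011100.01110000.00000000.00000000
Network: 28.112.0.0/14


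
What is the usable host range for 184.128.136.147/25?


Network: 184.128.136.128
Broadcast: 184.128.136.255
First usable = network + 1
Last usable = broadcast - 1
Range: 184.128.136.129 to 184.128.136.254


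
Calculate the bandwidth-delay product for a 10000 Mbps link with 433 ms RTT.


BDP = bandwidth * RTT
= 10000 Mbps * 433 ms
= 10000 * 1e6 * 433 / 1000 bits
= 4330000000 bits
= 541250000 bytes
= 528564.4531 KB
BDP = 4330000000 bits (541250000 bytes)


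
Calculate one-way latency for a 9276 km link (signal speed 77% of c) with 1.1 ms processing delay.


Speed = 0.77 * 3e5 km/s = 231000 km/s
Propagation delay = 9276 / 231000 = 0.0402 s = 40.1558 ms
Processing delay = 1.1 ms
Total one-way latency = 41.2558 ms


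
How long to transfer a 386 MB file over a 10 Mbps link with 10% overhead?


Effective throughput = 10 * (1 - 10/100) = 9 Mbps
File size in Mb = 386 * 8 = 3088 Mb
Time = 3088 / 9
Time = 343.1111 seconds


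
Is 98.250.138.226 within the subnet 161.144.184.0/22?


Subnet network: 161.144.184.0
Test IP AND mask: 98.250.136.0
No, 98.250.138.226 is not in 161.144.184.0/22


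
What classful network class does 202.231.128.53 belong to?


First octet: 202
Binary: 11001010
110xxxxx -> Class C (192-223)
Class C, default mask 255.255.255.0 (/24)


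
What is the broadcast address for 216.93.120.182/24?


Network: 216.93.120.0/24
Host bits = 8
Set all host bits to 1:
Broadcast: 216.93.120.255


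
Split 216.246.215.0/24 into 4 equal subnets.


New prefix = 24 + 2 = 26
Each subnet has 64 addresses
  216.246.215.0/26
  216.246.215.64/26
  216.246.215.128/26
  216.246.215.192/26
Subnets: 216.246.215.0/26, 216.246.215.64/26, 216.246.215.128/26, 216.246.215.192/26


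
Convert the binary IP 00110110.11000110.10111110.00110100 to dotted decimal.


00110110 = 54
11000110 = 198
10111110 = 190
00110100 = 52
IP: 54.198.190.52


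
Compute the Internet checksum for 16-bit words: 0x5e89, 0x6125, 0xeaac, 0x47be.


Sum all words (with carry folding):
+ 0x5e89 = 0x5e89
+ 0x6125 = 0xbfae
+ 0xeaac = 0xaa5b
+ 0x47be = 0xf219
One's complement: ~0xf219
Checksum = 0x0de6


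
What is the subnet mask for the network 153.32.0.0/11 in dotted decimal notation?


/11 means 11 network bits, 21 host bits
Binary: 11111111111000000000000000000000
Mask: 255.224.0.0


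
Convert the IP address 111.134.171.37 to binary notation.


111 = 01101111
134 = 10000110
171 = 10101011
37 = 00100101
Binary: 01101111.10000110.10101011.00100101


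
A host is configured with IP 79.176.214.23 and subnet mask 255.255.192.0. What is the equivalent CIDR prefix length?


Binary: 11111111.11111111.11000000.00000000
Count leading 1s
Prefix: /18


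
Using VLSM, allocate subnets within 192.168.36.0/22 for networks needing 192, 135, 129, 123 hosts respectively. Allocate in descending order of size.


192 hosts -> /24 (254 usable): 192.168.36.0/24
135 hosts -> /24 (254 usable): 192.168.37.0/24
129 hosts -> /24 (254 usable): 192.168.38.0/24
123 hosts -> /25 (126 usable): 192.168.39.0/25
Allocation: 192.168.36.0/24 (192 hosts, 254 usable); 192.168.37.0/24 (135 hosts, 254 usable); 192.168.38.0/24 (129 hosts, 254 usable); 192.168.39.0/25 (123 hosts, 126 usable)


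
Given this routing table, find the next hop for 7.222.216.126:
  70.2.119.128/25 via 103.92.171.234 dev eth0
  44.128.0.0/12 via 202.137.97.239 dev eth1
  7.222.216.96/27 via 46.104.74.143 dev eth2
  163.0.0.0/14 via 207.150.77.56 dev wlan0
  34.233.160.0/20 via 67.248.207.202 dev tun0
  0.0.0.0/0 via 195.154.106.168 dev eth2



Longest prefix match for 7.222.216.126:
  /25 70.2.119.128: no
  /12 44.128.0.0: no
  /27 7.222.216.96: MATCH
  /14 163.0.0.0: no
  /20 34.233.160.0: no
  /0 0.0.0.0: MATCH
Selected: next-hop 46.104.74.143 via eth2 (matched /27)


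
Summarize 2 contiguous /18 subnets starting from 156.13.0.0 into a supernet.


Original prefix: /18
Number of subnets: 2 = 2^1
New prefix = 18 - 1 = 17
Supernet: 156.13.0.0/17


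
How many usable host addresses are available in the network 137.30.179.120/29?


Host bits = 32 - 29 = 3
Total addresses = 2^3 = 8
Usable = total - 2 (network and broadcast)
Usable hosts: 6


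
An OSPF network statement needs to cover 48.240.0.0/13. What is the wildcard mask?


Subnet mask: 255.248.0.0
Wildcard = 255.255.255.255 - subnet mask
255 - 255 = 0
255 - 248 = 7
255 - 0 = 255
255 - 0 = 255
Wildcard: 0.7.255.255


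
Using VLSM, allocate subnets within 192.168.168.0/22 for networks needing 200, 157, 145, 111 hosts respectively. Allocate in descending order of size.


200 hosts -> /24 (254 usable): 192.168.168.0/24
157 hosts -> /24 (254 usable): 192.168.169.0/24
145 hosts -> /24 (254 usable): 192.168.170.0/24
111 hosts -> /25 (126 usable): 192.168.171.0/25
Allocation: 192.168.168.0/24 (200 hosts, 254 usable); 192.168.169.0/24 (157 hosts, 254 usable); 192.168.170.0/24 (145 hosts, 254 usable); 192.168.171.0/25 (111 hosts, 126 usable)
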